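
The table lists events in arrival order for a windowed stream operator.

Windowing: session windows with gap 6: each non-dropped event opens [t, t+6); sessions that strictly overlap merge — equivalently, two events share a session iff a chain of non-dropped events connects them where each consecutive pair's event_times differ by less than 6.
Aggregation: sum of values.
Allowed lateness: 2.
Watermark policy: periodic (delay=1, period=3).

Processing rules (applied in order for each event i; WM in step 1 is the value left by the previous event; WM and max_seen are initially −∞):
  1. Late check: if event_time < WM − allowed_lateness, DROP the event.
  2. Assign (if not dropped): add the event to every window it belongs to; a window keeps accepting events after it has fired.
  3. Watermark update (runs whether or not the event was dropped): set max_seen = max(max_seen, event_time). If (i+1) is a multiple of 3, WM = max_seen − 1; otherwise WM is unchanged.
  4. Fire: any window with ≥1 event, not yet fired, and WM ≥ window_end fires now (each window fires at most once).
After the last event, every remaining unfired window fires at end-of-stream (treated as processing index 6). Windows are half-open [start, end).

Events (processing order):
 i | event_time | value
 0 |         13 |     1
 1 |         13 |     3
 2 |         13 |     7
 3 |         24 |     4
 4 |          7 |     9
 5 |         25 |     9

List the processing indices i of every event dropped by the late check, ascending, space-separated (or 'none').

4

i=0 t=13 v=1: → [13,19); WM=−∞
i=1 t=13 v=3: → [13,19); WM=−∞
i=2 t=13 v=7: → [13,19); WM=12
i=3 t=24 v=4: → [24,30); WM=12
i=4 t=7 v=9: DROP (t<12-2); WM=12
i=5 t=25 v=9: → [24,31); WM=24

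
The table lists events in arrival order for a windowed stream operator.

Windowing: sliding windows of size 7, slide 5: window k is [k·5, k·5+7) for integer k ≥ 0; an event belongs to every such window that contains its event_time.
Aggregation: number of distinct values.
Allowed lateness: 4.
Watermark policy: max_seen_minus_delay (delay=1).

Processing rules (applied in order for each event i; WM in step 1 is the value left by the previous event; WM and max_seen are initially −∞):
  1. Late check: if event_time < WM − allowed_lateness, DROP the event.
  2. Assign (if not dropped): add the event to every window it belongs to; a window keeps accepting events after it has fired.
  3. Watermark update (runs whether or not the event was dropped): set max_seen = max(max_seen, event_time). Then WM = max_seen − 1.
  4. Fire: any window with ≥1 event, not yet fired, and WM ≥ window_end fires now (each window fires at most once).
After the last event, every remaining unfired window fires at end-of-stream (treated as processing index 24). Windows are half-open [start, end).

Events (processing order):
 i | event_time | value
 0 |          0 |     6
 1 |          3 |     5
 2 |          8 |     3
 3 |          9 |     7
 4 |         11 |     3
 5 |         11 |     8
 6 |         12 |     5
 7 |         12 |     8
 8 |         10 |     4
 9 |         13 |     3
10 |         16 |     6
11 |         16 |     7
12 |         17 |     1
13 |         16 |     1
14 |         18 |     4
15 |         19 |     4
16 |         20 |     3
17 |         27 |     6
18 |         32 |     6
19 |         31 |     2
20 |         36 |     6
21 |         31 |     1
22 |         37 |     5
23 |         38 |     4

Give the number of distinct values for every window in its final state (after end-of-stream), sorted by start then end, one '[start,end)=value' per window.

i=0 t=0 v=6: → [0,7); WM=-1
i=1 t=3 v=5: → [0,7); WM=2
i=2 t=8 v=3: → [5,12); WM=7; [0,7) fires=2
i=3 t=9 v=7: → [5,12); WM=8
i=4 t=11 v=3: → [10,17),[5,12); WM=10
i=5 t=11 v=8: → [10,17),[5,12); WM=10
i=6 t=12 v=5: → [10,17); WM=11
i=7 t=12 v=8: → [10,17); WM=11
i=8 t=10 v=4: → [10,17),[5,12); WM=11
i=9 t=13 v=3: → [10,17); WM=12; [5,12) fires=4
i=10 t=16 v=6: → [15,22),[10,17); WM=15
i=11 t=16 v=7: → [15,22),[10,17); WM=15
i=12 t=17 v=1: → [15,22); WM=16
i=13 t=16 v=1: → [15,22),[10,17); WM=16
i=14 t=18 v=4: → [15,22); WM=17; [10,17) fires=7
i=15 t=19 v=4: → [15,22); WM=18
i=16 t=20 v=3: → [20,27),[15,22); WM=19
i=17 t=27 v=6: → [25,32); WM=26; [15,22) fires=5
i=18 t=32 v=6: → [30,37); WM=31; [20,27) fires=1
i=19 t=31 v=2: → [30,37),[25,32); WM=31
i=20 t=36 v=6: → [35,42),[30,37); WM=35; [25,32) fires=2
i=21 t=31 v=1: → [30,37),[25,32); WM=35
i=22 t=37 v=5: → [35,42); WM=36
i=23 t=38 v=4: → [35,42); WM=37; [30,37) fires=3

[0,7)=2 [5,12)=4 [10,17)=7 [15,22)=5 [20,27)=1 [25,32)=3 [30,37)=3 [35,42)=3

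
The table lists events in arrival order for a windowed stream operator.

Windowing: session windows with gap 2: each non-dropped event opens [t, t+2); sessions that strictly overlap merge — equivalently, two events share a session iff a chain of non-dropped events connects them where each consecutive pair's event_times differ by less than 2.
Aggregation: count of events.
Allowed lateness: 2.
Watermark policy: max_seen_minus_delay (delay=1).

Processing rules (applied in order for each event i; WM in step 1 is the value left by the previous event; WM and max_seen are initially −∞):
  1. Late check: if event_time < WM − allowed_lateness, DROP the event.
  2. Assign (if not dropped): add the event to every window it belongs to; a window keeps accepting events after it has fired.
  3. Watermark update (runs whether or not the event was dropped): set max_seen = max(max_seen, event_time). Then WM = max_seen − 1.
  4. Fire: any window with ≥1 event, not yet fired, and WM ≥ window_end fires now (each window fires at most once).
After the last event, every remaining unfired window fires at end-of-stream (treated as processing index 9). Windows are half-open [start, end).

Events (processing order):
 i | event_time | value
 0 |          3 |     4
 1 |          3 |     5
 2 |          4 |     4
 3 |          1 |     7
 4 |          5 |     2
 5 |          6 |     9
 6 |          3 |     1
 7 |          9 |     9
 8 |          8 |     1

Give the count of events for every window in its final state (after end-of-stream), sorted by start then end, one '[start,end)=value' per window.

[1,3)=1 [3,8)=6 [8,11)=2

i=0 t=3 v=4: → [3,5); WM=2
i=1 t=3 v=5: → [3,5); WM=2
i=2 t=4 v=4: → [3,6); WM=3
i=3 t=1 v=7: → [1,3); WM=3
i=4 t=5 v=2: → [3,7); WM=4
i=5 t=6 v=9: → [3,8); WM=5
i=6 t=3 v=1: → [3,8); WM=5
i=7 t=9 v=9: → [9,11); WM=8
i=8 t=8 v=1: → [8,11); WM=8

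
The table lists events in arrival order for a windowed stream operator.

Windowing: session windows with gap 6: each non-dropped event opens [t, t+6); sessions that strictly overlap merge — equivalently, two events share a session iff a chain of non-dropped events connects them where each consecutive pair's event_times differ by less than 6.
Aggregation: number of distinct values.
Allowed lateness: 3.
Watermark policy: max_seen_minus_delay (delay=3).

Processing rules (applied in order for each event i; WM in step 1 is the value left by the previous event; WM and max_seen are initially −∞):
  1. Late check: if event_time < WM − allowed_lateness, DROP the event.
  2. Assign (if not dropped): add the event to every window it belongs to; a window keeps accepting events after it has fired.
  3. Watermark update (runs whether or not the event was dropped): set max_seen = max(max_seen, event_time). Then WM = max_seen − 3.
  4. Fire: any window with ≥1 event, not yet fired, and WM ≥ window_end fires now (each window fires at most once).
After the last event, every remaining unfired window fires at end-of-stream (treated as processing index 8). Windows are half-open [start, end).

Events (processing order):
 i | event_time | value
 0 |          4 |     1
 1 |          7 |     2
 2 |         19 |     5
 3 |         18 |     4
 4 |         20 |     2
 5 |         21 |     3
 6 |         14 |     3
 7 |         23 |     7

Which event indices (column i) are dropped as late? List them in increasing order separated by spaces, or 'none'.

i=0 t=4 v=1: → [4,10); WM=1
i=1 t=7 v=2: → [4,13); WM=4
i=2 t=19 v=5: → [19,25); WM=16
i=3 t=18 v=4: → [18,25); WM=16
i=4 t=20 v=2: → [18,26); WM=17
i=5 t=21 v=3: → [18,27); WM=18
i=6 t=14 v=3: DROP (t<18-3); WM=18
i=7 t=23 v=7: → [18,29); WM=20

6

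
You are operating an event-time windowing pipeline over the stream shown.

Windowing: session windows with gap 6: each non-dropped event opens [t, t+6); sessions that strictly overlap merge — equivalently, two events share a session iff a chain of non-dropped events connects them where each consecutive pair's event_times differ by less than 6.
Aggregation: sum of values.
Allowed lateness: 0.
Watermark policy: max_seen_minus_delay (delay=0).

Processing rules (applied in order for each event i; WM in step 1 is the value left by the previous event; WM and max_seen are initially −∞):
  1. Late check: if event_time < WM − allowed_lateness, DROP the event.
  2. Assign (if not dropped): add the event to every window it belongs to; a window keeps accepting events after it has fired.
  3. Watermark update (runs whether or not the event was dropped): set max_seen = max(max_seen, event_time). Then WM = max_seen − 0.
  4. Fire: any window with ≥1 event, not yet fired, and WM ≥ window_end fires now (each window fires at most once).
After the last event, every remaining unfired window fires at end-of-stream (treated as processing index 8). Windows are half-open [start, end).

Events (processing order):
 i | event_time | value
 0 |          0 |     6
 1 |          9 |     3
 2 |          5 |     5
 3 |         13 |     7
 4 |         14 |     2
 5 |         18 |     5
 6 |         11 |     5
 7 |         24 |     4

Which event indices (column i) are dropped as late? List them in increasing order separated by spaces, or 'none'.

i=0 t=0 v=6: → [0,6); WM=0
i=1 t=9 v=3: → [9,15); WM=9
i=2 t=5 v=5: DROP (t<9-0); WM=9
i=3 t=13 v=7: → [9,19); WM=13
i=4 t=14 v=2: → [9,20); WM=14
i=5 t=18 v=5: → [9,24); WM=18
i=6 t=11 v=5: DROP (t<18-0); WM=18
i=7 t=24 v=4: → [24,30); WM=24

2 6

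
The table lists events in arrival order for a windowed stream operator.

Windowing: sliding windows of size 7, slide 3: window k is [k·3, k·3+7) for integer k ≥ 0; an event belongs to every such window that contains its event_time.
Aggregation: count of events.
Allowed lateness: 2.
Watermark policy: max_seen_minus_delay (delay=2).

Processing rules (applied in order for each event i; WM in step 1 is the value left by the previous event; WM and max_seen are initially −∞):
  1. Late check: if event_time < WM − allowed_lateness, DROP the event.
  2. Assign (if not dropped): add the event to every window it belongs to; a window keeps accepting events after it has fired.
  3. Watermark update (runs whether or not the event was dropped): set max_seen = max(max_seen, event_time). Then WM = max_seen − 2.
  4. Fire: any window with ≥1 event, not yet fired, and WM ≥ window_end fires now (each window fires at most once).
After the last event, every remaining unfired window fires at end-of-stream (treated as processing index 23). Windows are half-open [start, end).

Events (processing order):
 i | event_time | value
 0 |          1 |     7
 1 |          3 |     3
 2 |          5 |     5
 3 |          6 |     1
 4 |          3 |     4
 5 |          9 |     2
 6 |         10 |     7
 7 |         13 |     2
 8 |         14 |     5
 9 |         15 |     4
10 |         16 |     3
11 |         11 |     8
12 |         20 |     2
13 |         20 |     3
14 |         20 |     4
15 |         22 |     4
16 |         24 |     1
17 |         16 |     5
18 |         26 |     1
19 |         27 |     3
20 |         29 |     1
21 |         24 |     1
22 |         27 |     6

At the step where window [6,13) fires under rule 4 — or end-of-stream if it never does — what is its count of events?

i=0 t=1 v=7: → [0,7); WM=-1
i=1 t=3 v=3: → [3,10),[0,7); WM=1
i=2 t=5 v=5: → [3,10),[0,7); WM=3
i=3 t=6 v=1: → [6,13),[3,10),[0,7); WM=4
i=4 t=3 v=4: → [3,10),[0,7); WM=4
i=5 t=9 v=2: → [9,16),[6,13),[3,10); WM=7; [0,7) fires=5
i=6 t=10 v=7: → [9,16),[6,13); WM=8
i=7 t=13 v=2: → [12,19),[9,16); WM=11; [3,10) fires=5
i=8 t=14 v=5: → [12,19),[9,16); WM=12
i=9 t=15 v=4: → [15,22),[12,19),[9,16); WM=13; [6,13) fires=3
i=10 t=16 v=3: → [15,22),[12,19); WM=14
i=11 t=11 v=8: DROP (t<14-2); WM=14
i=12 t=20 v=2: → [18,25),[15,22); WM=18; [9,16) fires=5
i=13 t=20 v=3: → [18,25),[15,22); WM=18
i=14 t=20 v=4: → [18,25),[15,22); WM=18
i=15 t=22 v=4: → [21,28),[18,25); WM=20; [12,19) fires=4
i=16 t=24 v=1: → [24,31),[21,28),[18,25); WM=22; [15,22) fires=5
i=17 t=16 v=5: DROP (t<22-2); WM=22
i=18 t=26 v=1: → [24,31),[21,28); WM=24
i=19 t=27 v=3: → [27,34),[24,31),[21,28); WM=25; [18,25) fires=5
i=20 t=29 v=1: → [27,34),[24,31); WM=27
i=21 t=24 v=1: DROP (t<27-2); WM=27
i=22 t=27 v=6: → [27,34),[24,31),[21,28); WM=27

3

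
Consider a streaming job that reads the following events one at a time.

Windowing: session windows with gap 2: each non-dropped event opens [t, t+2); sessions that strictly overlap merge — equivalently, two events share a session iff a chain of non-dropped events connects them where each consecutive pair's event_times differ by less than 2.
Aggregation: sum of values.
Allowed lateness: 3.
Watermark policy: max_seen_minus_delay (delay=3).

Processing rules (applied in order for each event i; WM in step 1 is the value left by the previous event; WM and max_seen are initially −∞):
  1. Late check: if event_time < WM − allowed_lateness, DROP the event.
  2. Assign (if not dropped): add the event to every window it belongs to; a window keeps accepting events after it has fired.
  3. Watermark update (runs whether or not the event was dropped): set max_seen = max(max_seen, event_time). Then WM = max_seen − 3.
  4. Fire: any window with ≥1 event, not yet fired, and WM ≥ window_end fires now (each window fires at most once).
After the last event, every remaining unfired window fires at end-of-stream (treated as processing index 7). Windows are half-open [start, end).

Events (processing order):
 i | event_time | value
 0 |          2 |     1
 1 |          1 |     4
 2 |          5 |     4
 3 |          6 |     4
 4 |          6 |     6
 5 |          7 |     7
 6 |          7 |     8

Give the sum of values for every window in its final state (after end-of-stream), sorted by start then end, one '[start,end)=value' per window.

i=0 t=2 v=1: → [2,4); WM=-1
i=1 t=1 v=4: → [1,4); WM=-1
i=2 t=5 v=4: → [5,7); WM=2
i=3 t=6 v=4: → [5,8); WM=3
i=4 t=6 v=6: → [5,8); WM=3
i=5 t=7 v=7: → [5,9); WM=4
i=6 t=7 v=8: → [5,9); WM=4

[1,4)=5 [5,9)=29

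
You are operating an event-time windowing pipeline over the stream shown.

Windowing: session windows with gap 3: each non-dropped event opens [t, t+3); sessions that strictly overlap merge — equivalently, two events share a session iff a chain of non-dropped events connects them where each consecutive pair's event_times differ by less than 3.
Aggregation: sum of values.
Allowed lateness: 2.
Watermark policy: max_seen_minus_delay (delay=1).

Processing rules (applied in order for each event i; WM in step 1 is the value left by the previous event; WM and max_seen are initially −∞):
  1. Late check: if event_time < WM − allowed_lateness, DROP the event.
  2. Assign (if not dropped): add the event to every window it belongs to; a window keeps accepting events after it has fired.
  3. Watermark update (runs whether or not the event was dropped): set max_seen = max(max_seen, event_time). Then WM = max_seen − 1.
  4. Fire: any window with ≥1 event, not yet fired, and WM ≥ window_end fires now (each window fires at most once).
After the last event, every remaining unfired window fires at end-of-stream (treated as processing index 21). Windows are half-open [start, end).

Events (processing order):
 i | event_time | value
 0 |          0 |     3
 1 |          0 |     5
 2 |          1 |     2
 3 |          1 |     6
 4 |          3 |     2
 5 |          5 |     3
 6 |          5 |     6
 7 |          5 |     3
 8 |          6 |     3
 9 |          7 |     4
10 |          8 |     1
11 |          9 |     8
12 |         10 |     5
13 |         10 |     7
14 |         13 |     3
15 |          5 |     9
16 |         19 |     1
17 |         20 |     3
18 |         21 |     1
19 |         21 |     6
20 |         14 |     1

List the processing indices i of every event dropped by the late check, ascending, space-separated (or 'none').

i=0 t=0 v=3: → [0,3); WM=-1
i=1 t=0 v=5: → [0,3); WM=-1
i=2 t=1 v=2: → [0,4); WM=0
i=3 t=1 v=6: → [0,4); WM=0
i=4 t=3 v=2: → [0,6); WM=2
i=5 t=5 v=3: → [0,8); WM=4
i=6 t=5 v=6: → [0,8); WM=4
i=7 t=5 v=3: → [0,8); WM=4
i=8 t=6 v=3: → [0,9); WM=5
i=9 t=7 v=4: → [0,10); WM=6
i=10 t=8 v=1: → [0,11); WM=7
i=11 t=9 v=8: → [0,12); WM=8
i=12 t=10 v=5: → [0,13); WM=9
i=13 t=10 v=7: → [0,13); WM=9
i=14 t=13 v=3: → [13,16); WM=12
i=15 t=5 v=9: DROP (t<12-2); WM=12
i=16 t=19 v=1: → [19,22); WM=18
i=17 t=20 v=3: → [19,23); WM=19
i=18 t=21 v=1: → [19,24); WM=20
i=19 t=21 v=6: → [19,24); WM=20
i=20 t=14 v=1: DROP (t<20-2); WM=20

15 20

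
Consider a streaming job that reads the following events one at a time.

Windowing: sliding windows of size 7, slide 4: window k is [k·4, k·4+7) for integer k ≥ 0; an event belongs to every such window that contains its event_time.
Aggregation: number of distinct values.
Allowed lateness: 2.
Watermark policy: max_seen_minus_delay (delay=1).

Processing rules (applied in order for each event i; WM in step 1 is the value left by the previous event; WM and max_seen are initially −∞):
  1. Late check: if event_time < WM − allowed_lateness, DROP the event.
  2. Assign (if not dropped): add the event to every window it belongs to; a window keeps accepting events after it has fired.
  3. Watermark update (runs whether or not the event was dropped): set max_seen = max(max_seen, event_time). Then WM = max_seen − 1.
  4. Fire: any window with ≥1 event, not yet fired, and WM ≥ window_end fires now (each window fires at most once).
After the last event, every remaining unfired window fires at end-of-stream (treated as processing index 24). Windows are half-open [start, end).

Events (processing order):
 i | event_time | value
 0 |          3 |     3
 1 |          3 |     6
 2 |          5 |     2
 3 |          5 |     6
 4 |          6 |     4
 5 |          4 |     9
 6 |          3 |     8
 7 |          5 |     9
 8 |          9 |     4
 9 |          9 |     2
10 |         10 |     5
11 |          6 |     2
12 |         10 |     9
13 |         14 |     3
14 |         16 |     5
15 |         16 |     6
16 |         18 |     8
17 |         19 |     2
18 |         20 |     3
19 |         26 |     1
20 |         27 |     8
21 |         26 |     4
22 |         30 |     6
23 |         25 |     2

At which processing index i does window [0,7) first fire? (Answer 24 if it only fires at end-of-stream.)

i=0 t=3 v=3: → [0,7); WM=2
i=1 t=3 v=6: → [0,7); WM=2
i=2 t=5 v=2: → [4,11),[0,7); WM=4
i=3 t=5 v=6: → [4,11),[0,7); WM=4
i=4 t=6 v=4: → [4,11),[0,7); WM=5
i=5 t=4 v=9: → [4,11),[0,7); WM=5
i=6 t=3 v=8: → [0,7); WM=5
i=7 t=5 v=9: → [4,11),[0,7); WM=5
i=8 t=9 v=4: → [8,15),[4,11); WM=8; [0,7) fires=6
i=9 t=9 v=2: → [8,15),[4,11); WM=8
i=10 t=10 v=5: → [8,15),[4,11); WM=9
i=11 t=6 v=2: DROP (t<9-2); WM=9
i=12 t=10 v=9: → [8,15),[4,11); WM=9
i=13 t=14 v=3: → [12,19),[8,15); WM=13; [4,11) fires=5
i=14 t=16 v=5: → [16,23),[12,19); WM=15; [8,15) fires=5
i=15 t=16 v=6: → [16,23),[12,19); WM=15
i=16 t=18 v=8: → [16,23),[12,19); WM=17
i=17 t=19 v=2: → [16,23); WM=18
i=18 t=20 v=3: → [20,27),[16,23); WM=19; [12,19) fires=4
i=19 t=26 v=1: → [24,31),[20,27); WM=25; [16,23) fires=5
i=20 t=27 v=8: → [24,31); WM=26
i=21 t=26 v=4: → [24,31),[20,27); WM=26
i=22 t=30 v=6: → [28,35),[24,31); WM=29; [20,27) fires=3
i=23 t=25 v=2: DROP (t<29-2); WM=29

8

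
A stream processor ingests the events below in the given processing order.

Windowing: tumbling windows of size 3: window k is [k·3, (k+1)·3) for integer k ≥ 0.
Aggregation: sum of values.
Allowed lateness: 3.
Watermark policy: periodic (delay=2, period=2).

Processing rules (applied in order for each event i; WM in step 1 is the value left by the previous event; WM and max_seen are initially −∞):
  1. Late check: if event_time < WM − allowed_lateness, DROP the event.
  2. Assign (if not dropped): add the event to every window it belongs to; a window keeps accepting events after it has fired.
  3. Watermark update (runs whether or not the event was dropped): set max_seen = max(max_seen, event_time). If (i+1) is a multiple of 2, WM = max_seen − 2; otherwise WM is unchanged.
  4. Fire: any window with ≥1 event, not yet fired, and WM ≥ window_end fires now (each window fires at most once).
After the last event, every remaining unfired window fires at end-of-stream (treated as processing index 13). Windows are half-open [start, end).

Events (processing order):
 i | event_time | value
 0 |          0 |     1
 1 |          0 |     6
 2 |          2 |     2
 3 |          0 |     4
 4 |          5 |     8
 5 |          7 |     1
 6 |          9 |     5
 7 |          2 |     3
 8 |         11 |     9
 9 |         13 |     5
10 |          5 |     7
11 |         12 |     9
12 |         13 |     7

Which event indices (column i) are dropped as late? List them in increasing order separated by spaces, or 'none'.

10

i=0 t=0 v=1: → [0,3); WM=−∞
i=1 t=0 v=6: → [0,3); WM=-2
i=2 t=2 v=2: → [0,3); WM=-2
i=3 t=0 v=4: → [0,3); WM=0
i=4 t=5 v=8: → [3,6); WM=0
i=5 t=7 v=1: → [6,9); WM=5; [0,3) fires=13
i=6 t=9 v=5: → [9,12); WM=5
i=7 t=2 v=3: → [0,3); WM=7; [3,6) fires=8
i=8 t=11 v=9: → [9,12); WM=7
i=9 t=13 v=5: → [12,15); WM=11; [6,9) fires=1
i=10 t=5 v=7: DROP (t<11-3); WM=11
i=11 t=12 v=9: → [12,15); WM=11
i=12 t=13 v=7: → [12,15); WM=11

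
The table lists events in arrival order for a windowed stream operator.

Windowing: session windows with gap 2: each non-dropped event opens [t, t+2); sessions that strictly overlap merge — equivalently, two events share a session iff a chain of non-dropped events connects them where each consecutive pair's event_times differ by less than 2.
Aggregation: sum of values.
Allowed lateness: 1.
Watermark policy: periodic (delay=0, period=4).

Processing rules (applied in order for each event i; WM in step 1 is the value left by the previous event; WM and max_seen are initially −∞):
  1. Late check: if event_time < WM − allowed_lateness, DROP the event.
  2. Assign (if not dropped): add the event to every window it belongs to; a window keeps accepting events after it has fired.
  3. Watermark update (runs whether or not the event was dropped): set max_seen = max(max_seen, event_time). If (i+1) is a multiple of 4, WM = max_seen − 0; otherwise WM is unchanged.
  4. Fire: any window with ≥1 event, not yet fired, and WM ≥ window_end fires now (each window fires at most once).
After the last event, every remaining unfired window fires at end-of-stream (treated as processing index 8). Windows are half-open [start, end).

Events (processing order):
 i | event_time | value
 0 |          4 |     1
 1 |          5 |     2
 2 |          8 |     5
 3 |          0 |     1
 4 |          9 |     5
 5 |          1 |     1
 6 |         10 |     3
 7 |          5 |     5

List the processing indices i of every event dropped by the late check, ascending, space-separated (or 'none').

i=0 t=4 v=1: → [4,6); WM=−∞
i=1 t=5 v=2: → [4,7); WM=−∞
i=2 t=8 v=5: → [8,10); WM=−∞
i=3 t=0 v=1: → [0,2); WM=8
i=4 t=9 v=5: → [8,11); WM=8
i=5 t=1 v=1: DROP (t<8-1); WM=8
i=6 t=10 v=3: → [8,12); WM=8
i=7 t=5 v=5: DROP (t<8-1); WM=10

5 7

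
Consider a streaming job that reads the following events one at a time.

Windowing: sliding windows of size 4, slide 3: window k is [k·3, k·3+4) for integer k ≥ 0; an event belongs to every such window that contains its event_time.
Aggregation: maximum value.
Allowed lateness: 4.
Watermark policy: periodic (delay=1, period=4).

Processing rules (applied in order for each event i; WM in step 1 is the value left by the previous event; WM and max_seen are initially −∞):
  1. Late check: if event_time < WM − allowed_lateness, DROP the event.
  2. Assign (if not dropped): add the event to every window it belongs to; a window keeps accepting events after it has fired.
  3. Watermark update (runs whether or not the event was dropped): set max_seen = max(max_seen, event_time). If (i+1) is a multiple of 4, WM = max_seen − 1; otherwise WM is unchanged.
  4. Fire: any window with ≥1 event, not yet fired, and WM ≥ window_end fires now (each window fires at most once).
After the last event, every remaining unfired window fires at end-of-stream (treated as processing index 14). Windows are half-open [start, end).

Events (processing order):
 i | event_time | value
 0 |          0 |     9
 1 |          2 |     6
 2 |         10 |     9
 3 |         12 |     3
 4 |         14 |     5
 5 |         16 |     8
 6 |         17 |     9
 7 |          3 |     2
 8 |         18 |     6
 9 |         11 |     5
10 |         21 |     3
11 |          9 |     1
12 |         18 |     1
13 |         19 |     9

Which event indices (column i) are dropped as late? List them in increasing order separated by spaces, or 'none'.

i=0 t=0 v=9: → [0,4); WM=−∞
i=1 t=2 v=6: → [0,4); WM=−∞
i=2 t=10 v=9: → [9,13); WM=−∞
i=3 t=12 v=3: → [12,16),[9,13); WM=11; [0,4) fires=9
i=4 t=14 v=5: → [12,16); WM=11
i=5 t=16 v=8: → [15,19); WM=11
i=6 t=17 v=9: → [15,19); WM=11
i=7 t=3 v=2: DROP (t<11-4); WM=16; [9,13) fires=9 [12,16) fires=5
i=8 t=18 v=6: → [18,22),[15,19); WM=16
i=9 t=11 v=5: DROP (t<16-4); WM=16
i=10 t=21 v=3: → [21,25),[18,22); WM=16
i=11 t=9 v=1: DROP (t<16-4); WM=20; [15,19) fires=9
i=12 t=18 v=1: → [18,22),[15,19); WM=20
i=13 t=19 v=9: → [18,22); WM=20

7 9 11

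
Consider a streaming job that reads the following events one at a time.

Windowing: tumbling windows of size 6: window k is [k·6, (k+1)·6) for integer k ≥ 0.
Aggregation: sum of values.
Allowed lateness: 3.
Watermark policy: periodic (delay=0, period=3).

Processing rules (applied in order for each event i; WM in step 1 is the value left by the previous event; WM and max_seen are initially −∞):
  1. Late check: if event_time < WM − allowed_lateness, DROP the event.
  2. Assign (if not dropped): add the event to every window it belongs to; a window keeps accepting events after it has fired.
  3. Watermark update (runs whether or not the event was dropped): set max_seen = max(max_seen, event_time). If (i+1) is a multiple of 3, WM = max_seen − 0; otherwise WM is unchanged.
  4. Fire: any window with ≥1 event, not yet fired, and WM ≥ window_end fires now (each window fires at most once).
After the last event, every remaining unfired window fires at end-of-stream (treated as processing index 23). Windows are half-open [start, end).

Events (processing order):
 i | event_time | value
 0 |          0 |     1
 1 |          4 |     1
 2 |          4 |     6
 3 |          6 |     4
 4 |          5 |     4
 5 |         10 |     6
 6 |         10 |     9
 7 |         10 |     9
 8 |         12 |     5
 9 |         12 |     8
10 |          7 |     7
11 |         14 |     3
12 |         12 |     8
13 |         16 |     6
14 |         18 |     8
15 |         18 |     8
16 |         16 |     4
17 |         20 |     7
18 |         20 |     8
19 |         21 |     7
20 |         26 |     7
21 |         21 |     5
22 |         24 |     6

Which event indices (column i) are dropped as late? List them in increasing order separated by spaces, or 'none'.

i=0 t=0 v=1: → [0,6); WM=−∞
i=1 t=4 v=1: → [0,6); WM=−∞
i=2 t=4 v=6: → [0,6); WM=4
i=3 t=6 v=4: → [6,12); WM=4
i=4 t=5 v=4: → [0,6); WM=4
i=5 t=10 v=6: → [6,12); WM=10; [0,6) fires=12
i=6 t=10 v=9: → [6,12); WM=10
i=7 t=10 v=9: → [6,12); WM=10
i=8 t=12 v=5: → [12,18); WM=12; [6,12) fires=28
i=9 t=12 v=8: → [12,18); WM=12
i=10 t=7 v=7: DROP (t<12-3); WM=12
i=11 t=14 v=3: → [12,18); WM=14
i=12 t=12 v=8: → [12,18); WM=14
i=13 t=16 v=6: → [12,18); WM=14
i=14 t=18 v=8: → [18,24); WM=18; [12,18) fires=30
i=15 t=18 v=8: → [18,24); WM=18
i=16 t=16 v=4: → [12,18); WM=18
i=17 t=20 v=7: → [18,24); WM=20
i=18 t=20 v=8: → [18,24); WM=20
i=19 t=21 v=7: → [18,24); WM=20
i=20 t=26 v=7: → [24,30); WM=26; [18,24) fires=38
i=21 t=21 v=5: DROP (t<26-3); WM=26
i=22 t=24 v=6: → [24,30); WM=26

10 21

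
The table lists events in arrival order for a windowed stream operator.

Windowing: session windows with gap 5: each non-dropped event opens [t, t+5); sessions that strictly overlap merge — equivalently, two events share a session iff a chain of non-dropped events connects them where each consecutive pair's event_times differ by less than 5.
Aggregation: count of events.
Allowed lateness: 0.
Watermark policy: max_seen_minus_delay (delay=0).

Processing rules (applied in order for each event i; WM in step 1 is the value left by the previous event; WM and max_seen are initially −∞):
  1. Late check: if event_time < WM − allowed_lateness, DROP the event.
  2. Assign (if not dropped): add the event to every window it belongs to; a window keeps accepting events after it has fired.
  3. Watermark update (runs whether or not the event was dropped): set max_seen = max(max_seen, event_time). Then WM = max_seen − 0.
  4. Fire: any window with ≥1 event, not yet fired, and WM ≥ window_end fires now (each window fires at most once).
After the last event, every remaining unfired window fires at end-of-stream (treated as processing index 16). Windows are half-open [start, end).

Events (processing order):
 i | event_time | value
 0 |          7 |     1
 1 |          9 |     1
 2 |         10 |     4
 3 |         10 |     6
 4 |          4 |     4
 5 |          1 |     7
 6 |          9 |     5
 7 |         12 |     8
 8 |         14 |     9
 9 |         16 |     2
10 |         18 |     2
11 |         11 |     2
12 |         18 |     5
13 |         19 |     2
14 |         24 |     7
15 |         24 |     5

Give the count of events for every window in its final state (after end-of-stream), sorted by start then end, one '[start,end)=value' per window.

[7,24)=10 [24,29)=2

i=0 t=7 v=1: → [7,12); WM=7
i=1 t=9 v=1: → [7,14); WM=9
i=2 t=10 v=4: → [7,15); WM=10
i=3 t=10 v=6: → [7,15); WM=10
i=4 t=4 v=4: DROP (t<10-0); WM=10
i=5 t=1 v=7: DROP (t<10-0); WM=10
i=6 t=9 v=5: DROP (t<10-0); WM=10
i=7 t=12 v=8: → [7,17); WM=12
i=8 t=14 v=9: → [7,19); WM=14
i=9 t=16 v=2: → [7,21); WM=16
i=10 t=18 v=2: → [7,23); WM=18
i=11 t=11 v=2: DROP (t<18-0); WM=18
i=12 t=18 v=5: → [7,23); WM=18
i=13 t=19 v=2: → [7,24); WM=19
i=14 t=24 v=7: → [24,29); WM=24
i=15 t=24 v=5: → [24,29); WM=24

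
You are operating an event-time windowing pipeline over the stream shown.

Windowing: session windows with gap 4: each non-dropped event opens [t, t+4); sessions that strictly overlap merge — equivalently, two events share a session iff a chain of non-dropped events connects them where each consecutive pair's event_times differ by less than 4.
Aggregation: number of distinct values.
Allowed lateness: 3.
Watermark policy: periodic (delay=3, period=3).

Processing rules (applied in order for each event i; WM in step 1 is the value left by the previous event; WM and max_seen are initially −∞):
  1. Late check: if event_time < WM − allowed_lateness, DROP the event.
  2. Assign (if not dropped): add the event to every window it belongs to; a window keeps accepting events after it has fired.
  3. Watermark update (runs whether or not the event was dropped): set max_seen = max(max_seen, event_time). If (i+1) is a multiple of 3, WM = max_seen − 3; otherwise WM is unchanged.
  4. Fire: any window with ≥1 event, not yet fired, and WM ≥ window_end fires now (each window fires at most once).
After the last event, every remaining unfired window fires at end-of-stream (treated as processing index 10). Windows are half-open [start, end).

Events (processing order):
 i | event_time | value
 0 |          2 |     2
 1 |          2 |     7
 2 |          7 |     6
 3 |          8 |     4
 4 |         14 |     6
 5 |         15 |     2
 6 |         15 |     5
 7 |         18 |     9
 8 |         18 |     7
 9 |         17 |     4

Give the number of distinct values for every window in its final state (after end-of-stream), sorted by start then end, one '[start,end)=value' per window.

[2,6)=2 [7,12)=2 [14,22)=6

i=0 t=2 v=2: → [2,6); WM=−∞
i=1 t=2 v=7: → [2,6); WM=−∞
i=2 t=7 v=6: → [7,11); WM=4
i=3 t=8 v=4: → [7,12); WM=4
i=4 t=14 v=6: → [14,18); WM=4
i=5 t=15 v=2: → [14,19); WM=12
i=6 t=15 v=5: → [14,19); WM=12
i=7 t=18 v=9: → [14,22); WM=12
i=8 t=18 v=7: → [14,22); WM=15
i=9 t=17 v=4: → [14,22); WM=15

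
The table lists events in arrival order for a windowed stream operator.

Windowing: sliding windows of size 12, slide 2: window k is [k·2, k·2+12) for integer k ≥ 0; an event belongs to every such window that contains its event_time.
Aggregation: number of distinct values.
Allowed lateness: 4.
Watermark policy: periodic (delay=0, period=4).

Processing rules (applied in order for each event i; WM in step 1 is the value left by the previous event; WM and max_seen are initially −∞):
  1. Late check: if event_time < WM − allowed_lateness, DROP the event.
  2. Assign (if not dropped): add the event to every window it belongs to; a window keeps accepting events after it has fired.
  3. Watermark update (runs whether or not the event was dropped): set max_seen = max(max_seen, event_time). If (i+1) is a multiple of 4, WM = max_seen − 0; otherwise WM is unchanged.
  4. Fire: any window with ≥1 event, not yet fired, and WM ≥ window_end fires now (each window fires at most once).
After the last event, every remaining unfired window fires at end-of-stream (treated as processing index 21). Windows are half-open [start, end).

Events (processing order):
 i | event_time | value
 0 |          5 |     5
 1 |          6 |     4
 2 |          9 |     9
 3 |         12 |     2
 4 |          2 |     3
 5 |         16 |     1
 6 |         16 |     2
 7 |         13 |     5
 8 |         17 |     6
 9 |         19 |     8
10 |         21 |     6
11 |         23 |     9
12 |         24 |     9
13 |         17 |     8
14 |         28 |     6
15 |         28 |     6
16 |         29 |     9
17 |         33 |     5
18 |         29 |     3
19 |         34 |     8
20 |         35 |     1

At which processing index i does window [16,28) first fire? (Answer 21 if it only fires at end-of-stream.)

i=0 t=5 v=5: → [4,16),[2,14),[0,12); WM=−∞
i=1 t=6 v=4: → [6,18),[4,16),[2,14),[0,12); WM=−∞
i=2 t=9 v=9: → [8,20),[6,18),[4,16),[2,14),[0,12); WM=−∞
i=3 t=12 v=2: → [12,24),[10,22),[8,20),[6,18),[4,16),[2,14); WM=12; [0,12) fires=3
i=4 t=2 v=3: DROP (t<12-4); WM=12
i=5 t=16 v=1: → [16,28),[14,26),[12,24),[10,22),[8,20),[6,18); WM=12
i=6 t=16 v=2: → [16,28),[14,26),[12,24),[10,22),[8,20),[6,18); WM=12
i=7 t=13 v=5: → [12,24),[10,22),[8,20),[6,18),[4,16),[2,14); WM=16; [2,14) fires=4 [4,16) fires=4
i=8 t=17 v=6: → [16,28),[14,26),[12,24),[10,22),[8,20),[6,18); WM=16
i=9 t=19 v=8: → [18,30),[16,28),[14,26),[12,24),[10,22),[8,20); WM=16
i=10 t=21 v=6: → [20,32),[18,30),[16,28),[14,26),[12,24),[10,22); WM=16
i=11 t=23 v=9: → [22,34),[20,32),[18,30),[16,28),[14,26),[12,24); WM=23; [6,18) fires=6 [8,20) fires=6 [10,22) fires=5
i=12 t=24 v=9: → [24,36),[22,34),[20,32),[18,30),[16,28),[14,26); WM=23
i=13 t=17 v=8: DROP (t<23-4); WM=23
i=14 t=28 v=6: → [28,40),[26,38),[24,36),[22,34),[20,32),[18,30); WM=23
i=15 t=28 v=6: → [28,40),[26,38),[24,36),[22,34),[20,32),[18,30); WM=28; [12,24) fires=6 [14,26) fires=5 [16,28) fires=5
i=16 t=29 v=9: → [28,40),[26,38),[24,36),[22,34),[20,32),[18,30); WM=28
i=17 t=33 v=5: → [32,44),[30,42),[28,40),[26,38),[24,36),[22,34); WM=28
i=18 t=29 v=3: → [28,40),[26,38),[24,36),[22,34),[20,32),[18,30); WM=28
i=19 t=34 v=8: → [34,46),[32,44),[30,42),[28,40),[26,38),[24,36); WM=34; [18,30) fires=4 [20,32) fires=3 [22,34) fires=4
i=20 t=35 v=1: → [34,46),[32,44),[30,42),[28,40),[26,38),[24,36); WM=34

15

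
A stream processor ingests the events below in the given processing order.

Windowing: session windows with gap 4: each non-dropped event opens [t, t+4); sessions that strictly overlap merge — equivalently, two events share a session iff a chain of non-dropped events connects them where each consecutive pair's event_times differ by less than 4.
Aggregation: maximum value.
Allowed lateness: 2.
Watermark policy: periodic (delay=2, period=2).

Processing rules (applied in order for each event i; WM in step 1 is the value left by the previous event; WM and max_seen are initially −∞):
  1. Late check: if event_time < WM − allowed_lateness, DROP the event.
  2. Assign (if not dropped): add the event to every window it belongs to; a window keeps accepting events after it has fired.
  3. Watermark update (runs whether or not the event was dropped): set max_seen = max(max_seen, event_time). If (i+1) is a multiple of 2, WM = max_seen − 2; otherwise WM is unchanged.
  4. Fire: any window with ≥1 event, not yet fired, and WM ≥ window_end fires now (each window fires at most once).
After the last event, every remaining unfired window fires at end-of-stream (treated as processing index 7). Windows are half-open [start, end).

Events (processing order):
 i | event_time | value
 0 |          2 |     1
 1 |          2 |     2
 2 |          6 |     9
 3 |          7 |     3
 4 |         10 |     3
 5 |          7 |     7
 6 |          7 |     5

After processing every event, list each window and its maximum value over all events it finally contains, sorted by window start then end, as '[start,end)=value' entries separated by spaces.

[2,6)=2 [6,14)=9

i=0 t=2 v=1: → [2,6); WM=−∞
i=1 t=2 v=2: → [2,6); WM=0
i=2 t=6 v=9: → [6,10); WM=0
i=3 t=7 v=3: → [6,11); WM=5
i=4 t=10 v=3: → [6,14); WM=5
i=5 t=7 v=7: → [6,14); WM=8
i=6 t=7 v=5: → [6,14); WM=8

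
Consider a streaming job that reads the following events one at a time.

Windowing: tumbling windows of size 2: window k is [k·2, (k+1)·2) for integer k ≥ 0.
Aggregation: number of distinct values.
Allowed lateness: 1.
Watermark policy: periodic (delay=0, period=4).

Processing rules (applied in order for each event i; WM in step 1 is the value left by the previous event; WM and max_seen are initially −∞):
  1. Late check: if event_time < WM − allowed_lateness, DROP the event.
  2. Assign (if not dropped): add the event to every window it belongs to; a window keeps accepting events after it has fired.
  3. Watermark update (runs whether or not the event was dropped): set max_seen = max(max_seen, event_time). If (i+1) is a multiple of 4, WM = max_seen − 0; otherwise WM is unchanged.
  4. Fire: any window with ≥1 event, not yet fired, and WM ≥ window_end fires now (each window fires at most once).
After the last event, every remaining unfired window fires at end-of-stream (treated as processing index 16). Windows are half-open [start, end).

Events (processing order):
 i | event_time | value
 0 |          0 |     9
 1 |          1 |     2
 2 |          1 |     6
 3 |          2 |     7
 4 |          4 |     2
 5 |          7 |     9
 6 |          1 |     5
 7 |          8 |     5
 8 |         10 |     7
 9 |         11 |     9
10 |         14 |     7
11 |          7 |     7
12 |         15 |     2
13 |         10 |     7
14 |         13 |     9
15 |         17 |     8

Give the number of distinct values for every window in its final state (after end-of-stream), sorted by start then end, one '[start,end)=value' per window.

i=0 t=0 v=9: → [0,2); WM=−∞
i=1 t=1 v=2: → [0,2); WM=−∞
i=2 t=1 v=6: → [0,2); WM=−∞
i=3 t=2 v=7: → [2,4); WM=2; [0,2) fires=3
i=4 t=4 v=2: → [4,6); WM=2
i=5 t=7 v=9: → [6,8); WM=2
i=6 t=1 v=5: → [0,2); WM=2
i=7 t=8 v=5: → [8,10); WM=8; [2,4) fires=1 [4,6) fires=1 [6,8) fires=1
i=8 t=10 v=7: → [10,12); WM=8
i=9 t=11 v=9: → [10,12); WM=8
i=10 t=14 v=7: → [14,16); WM=8
i=11 t=7 v=7: → [6,8); WM=14; [8,10) fires=1 [10,12) fires=2
i=12 t=15 v=2: → [14,16); WM=14
i=13 t=10 v=7: DROP (t<14-1); WM=14
i=14 t=13 v=9: → [12,14); WM=14; [12,14) fires=1
i=15 t=17 v=8: → [16,18); WM=17; [14,16) fires=2

[0,2)=4 [2,4)=1 [4,6)=1 [6,8)=2 [8,10)=1 [10,12)=2 [12,14)=1 [14,16)=2 [16,18)=1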